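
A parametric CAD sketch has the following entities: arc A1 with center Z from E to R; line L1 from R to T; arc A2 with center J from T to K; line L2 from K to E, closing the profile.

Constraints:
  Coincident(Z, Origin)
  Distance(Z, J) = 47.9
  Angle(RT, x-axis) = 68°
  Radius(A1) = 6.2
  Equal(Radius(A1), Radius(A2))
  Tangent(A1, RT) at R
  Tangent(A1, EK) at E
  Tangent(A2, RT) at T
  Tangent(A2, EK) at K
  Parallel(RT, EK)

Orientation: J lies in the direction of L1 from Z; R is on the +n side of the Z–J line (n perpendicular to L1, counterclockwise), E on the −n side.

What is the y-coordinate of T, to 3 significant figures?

46.7

The slot axis is L1's direction at 68.0°, so u = (cos 68.0°, sin 68.0°) = (0.375, 0.927) and n = (−sin 68.0°, cos 68.0°) = (-0.927, 0.375). Z is at the origin and J lies 47.9 along u from Z, so J = 47.9·u = (17.9, 44.4). Tangency of A1 to both parallel lines with radius 6.2 puts R and E at Z ± 6.2·n: R = (-5.75, 2.32), E = (5.75, -2.32). Equal radii place T and K the same way about J: T = J + 6.2·n = (12.2, 46.7), K = J − 6.2·n = (23.7, 42.1). So T.y = 46.7.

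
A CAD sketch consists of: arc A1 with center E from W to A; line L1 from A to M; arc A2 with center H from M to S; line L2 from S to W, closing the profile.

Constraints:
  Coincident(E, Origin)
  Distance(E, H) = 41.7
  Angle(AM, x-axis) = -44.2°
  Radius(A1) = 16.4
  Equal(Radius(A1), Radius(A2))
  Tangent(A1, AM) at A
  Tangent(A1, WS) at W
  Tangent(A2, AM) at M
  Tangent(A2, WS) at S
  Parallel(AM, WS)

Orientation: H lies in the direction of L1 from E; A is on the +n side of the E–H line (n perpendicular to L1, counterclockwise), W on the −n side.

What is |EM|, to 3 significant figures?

44.8

Tangency of A1 to both parallel lines with radius 16.4 puts A and W at E ± 16.4·n: A = (11.4, 11.8), W = (-11.4, -11.8). Equal radii place M and S the same way about H: M = H + 16.4·n = (41.3, -17.3), S = H − 16.4·n = (18.5, -40.8). Then |EM| = |M − E| = 44.8.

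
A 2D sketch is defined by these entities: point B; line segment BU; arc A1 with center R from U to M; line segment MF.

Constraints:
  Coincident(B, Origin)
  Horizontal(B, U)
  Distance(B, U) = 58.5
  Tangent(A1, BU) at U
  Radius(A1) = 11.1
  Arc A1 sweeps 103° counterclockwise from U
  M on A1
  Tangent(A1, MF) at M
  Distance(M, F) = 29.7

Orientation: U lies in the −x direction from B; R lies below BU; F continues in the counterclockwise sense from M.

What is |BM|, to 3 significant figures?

70.6

The tangent condition forces RU to be normal to BU, so R = U + (0, -11.1) = (-58.5, -11.1). On A1, U sits at bearing 90° from R; a 103° counterclockwise sweep puts M at bearing 193°, so M = R + 11.1·(cos 193°, sin 193°) = (-69.3, -13.6). Then |BM| = |M − B| = 70.6.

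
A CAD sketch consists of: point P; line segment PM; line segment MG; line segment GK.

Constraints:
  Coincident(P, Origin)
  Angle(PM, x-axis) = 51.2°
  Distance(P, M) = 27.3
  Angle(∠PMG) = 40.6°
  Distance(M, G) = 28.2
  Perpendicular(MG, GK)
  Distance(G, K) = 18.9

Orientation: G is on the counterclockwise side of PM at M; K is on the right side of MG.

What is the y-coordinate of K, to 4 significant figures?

34.67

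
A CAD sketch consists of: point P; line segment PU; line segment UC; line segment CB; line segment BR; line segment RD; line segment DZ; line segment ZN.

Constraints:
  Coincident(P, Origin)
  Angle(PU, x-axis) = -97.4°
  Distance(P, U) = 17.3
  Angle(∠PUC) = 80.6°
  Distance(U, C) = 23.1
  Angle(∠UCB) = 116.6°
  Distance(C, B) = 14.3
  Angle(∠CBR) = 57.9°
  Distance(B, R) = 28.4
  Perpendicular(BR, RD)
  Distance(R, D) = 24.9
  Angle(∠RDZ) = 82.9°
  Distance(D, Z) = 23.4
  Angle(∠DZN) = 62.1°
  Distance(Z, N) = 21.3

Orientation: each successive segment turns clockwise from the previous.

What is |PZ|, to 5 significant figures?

35.644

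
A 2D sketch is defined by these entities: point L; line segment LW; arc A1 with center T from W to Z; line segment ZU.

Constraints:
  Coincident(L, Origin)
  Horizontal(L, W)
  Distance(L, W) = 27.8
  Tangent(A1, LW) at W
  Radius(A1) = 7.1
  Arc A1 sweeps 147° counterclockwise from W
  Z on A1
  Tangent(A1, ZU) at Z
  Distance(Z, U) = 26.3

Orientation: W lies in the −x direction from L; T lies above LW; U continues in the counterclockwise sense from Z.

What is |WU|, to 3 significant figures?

32.9

L is at the origin; L and W share the same y with |LW| = 27.8 and W on the −x side, so W = (-27.8, 0.00). The tangent condition forces TW to be normal to LW, so T = W + (0, 7.1) = (-27.8, 7.10). On A1, W sits at bearing -90° from T; a 147° counterclockwise sweep puts Z at bearing 57°, so Z = T + 7.1·(cos 57°, sin 57°) = (-23.9, 13.1). Tangency of A1 to ZU means the radius TZ is perpendicular to ZU, so ZU runs along (−sin 57°, cos 57°); with |ZU| = 26.3, U = (-46.0, 27.4). Then |WU| = |U − W| = 32.9.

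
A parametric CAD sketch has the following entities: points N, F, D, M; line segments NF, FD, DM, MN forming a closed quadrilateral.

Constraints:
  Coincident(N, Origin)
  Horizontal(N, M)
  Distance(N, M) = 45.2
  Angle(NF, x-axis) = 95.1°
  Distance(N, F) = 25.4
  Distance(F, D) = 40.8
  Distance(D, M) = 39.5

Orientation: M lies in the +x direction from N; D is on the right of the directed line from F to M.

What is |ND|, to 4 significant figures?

16.37

Checks: |NM| = 45.20 ✓; |NF| = 25.40 ✓; |FD| = 40.80 ✓; |DM| = 39.50 ✓.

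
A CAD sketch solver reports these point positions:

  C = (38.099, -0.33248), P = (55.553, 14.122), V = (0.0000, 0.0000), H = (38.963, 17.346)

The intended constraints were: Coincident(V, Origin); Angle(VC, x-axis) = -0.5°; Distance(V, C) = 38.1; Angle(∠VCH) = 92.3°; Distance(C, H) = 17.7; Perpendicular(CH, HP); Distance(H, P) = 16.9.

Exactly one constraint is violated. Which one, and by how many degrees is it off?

Perpendicular(CH, HP) — off by 8.20°.

V = (0.00, 0.00) ✓; VC at -0.5000° ✓; |VC| = 38.10 ✓; ∠VCH = 92.30° ✓; |CH| = 17.70 ✓; ∠(CH, HP) = 98.20° ✗; |HP| = 16.90 ✓.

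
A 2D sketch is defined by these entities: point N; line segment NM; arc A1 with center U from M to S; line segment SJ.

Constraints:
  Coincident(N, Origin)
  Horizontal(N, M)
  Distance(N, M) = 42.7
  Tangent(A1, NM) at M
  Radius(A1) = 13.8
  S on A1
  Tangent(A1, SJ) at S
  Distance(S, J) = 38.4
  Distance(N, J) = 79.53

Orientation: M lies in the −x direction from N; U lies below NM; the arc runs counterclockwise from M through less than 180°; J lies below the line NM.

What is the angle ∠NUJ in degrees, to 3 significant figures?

136°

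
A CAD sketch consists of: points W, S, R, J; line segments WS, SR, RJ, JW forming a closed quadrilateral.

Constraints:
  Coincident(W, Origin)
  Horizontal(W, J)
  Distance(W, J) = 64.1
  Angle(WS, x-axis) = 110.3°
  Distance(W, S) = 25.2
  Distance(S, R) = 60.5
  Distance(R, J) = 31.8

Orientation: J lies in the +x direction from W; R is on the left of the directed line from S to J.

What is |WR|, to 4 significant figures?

59.20

Checks: |SR| = 60.50 ✓; |RJ| = 31.80 ✓.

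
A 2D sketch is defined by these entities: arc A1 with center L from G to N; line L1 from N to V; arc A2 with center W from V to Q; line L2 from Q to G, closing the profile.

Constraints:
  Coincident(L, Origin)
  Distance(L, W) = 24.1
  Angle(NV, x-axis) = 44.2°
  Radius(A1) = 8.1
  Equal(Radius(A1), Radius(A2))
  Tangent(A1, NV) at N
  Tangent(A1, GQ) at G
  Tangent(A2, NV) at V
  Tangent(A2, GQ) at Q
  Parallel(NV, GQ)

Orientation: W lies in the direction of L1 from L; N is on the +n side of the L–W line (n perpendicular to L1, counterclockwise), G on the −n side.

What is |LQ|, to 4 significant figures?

25.42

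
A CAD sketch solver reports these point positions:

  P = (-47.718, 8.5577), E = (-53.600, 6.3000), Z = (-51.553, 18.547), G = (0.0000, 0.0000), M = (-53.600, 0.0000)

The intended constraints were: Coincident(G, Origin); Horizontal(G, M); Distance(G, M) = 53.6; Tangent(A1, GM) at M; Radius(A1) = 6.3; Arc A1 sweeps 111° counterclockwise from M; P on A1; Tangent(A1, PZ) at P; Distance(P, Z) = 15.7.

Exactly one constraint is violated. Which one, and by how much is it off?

Distance(P, Z) = 15.7 — off by 5.00.

G = (0.00, 0.00) ✓; G.y = 0.00, M.y = 0.00 ✓; |GM| = 53.60 ✓; ∠(EM, MG) = 90.00° ✓; |EM| = 6.300 ✓; bearing(E→P) − bearing(E→M) = 111.0° ✓; |EP| = 6.300 ✓; ∠(EP, PZ) = 90.00° ✓; |PZ| = 10.70 ✗.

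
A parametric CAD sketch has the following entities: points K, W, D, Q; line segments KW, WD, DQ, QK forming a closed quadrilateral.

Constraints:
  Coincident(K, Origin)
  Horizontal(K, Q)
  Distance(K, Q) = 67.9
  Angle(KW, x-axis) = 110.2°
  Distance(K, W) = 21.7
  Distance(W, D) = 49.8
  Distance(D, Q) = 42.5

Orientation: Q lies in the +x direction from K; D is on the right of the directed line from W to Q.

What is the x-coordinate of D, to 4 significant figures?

27.98

Checks: |KQ| = 67.90 ✓; |KW| = 21.70 ✓; |WD| = 49.80 ✓; |DQ| = 42.50 ✓.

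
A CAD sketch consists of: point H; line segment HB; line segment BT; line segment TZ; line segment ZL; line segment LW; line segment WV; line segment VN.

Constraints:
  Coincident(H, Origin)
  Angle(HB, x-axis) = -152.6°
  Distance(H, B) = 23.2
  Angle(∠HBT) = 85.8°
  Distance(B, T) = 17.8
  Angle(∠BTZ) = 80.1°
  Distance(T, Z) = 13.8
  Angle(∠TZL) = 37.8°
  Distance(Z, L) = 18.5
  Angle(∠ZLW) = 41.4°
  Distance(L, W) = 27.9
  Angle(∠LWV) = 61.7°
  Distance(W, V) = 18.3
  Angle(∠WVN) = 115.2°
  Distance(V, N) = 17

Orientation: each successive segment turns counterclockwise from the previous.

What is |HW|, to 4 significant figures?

35.05

H is at the origin; HB runs at -152.6° with length 23.2, so B = (-20.60, -10.68). ∠HBT = 85.8° gives BT at -58.40° from the x-axis; with |BT| = 17.8, T = (-11.27, -25.84). ∠BTZ = 80.1° gives TZ at 41.50° from the x-axis; with |TZ| = 13.8, Z = (-0.9348, -16.69). ∠TZL = 37.8° gives ZL at -176.3° from the x-axis; with |ZL| = 18.5, L = (-19.40, -17.89). ∠ZLW = 41.4° gives LW at -37.70° from the x-axis; with |LW| = 27.9, W = (2.679, -34.95). Then |HW| = |W − H| = 35.05.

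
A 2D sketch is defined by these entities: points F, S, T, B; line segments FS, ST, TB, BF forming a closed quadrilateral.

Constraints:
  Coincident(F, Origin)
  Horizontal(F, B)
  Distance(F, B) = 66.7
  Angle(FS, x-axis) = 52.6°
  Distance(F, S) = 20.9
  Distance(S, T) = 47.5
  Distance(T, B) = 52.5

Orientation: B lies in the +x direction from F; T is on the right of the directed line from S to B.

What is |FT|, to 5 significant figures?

37.787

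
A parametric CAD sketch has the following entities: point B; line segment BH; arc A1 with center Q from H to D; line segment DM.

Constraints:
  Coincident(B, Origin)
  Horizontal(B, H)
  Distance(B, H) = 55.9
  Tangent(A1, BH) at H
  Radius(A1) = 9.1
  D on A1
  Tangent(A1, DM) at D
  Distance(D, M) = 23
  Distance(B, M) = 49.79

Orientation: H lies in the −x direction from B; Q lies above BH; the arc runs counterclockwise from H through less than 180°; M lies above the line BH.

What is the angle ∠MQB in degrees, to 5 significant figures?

61.418°

Checks: |BH| = 55.90 ✓; |QD| = 9.100 ✓; ∠(QD, DM) = 90.00° ✓; |DM| = 23.00 ✓; |BM| = 49.79 ✓.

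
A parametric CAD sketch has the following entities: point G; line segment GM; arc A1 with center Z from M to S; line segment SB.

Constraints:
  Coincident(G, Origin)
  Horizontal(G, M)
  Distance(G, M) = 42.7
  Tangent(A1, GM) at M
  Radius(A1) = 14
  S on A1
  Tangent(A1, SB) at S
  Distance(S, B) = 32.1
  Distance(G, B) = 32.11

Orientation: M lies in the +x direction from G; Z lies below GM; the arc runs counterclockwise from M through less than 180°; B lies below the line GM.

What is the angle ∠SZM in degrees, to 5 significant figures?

50.690°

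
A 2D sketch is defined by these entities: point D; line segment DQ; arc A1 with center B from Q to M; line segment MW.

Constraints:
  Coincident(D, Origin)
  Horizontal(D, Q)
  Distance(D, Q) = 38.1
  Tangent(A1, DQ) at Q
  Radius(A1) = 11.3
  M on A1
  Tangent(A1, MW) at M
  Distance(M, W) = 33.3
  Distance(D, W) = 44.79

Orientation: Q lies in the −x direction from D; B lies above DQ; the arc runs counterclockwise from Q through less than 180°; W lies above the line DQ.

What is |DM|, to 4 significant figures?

28.45

Checks: |BM| = 11.30 ✓; ∠(BM, MW) = 90.00° ✓; |MW| = 33.30 ✓; |DW| = 44.79 ✓.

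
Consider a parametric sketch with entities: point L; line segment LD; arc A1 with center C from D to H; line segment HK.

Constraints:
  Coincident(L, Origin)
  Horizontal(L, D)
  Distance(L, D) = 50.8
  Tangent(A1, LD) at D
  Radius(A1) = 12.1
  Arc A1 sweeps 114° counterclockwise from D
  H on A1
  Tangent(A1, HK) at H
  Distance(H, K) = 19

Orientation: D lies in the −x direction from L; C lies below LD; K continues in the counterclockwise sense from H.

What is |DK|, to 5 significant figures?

34.539

L is at the origin; LD is horizontal with |LD| = 50.8 and D on the −x side, so D = (-50.800, 0.0000). Since A1 is tangent to LD there, CD ⟂ LD, so C = D + (0, -12.1) = (-50.800, -12.100). On A1, D sits at bearing 90° from C; a 114° counterclockwise sweep puts H at bearing 204°, so H = C + 12.1·(cos 204°, sin 204°) = (-61.854, -17.022). Tangency of A1 to HK means the radius CH is perpendicular to HK, so HK runs along (−sin 204°, cos 204°); with |HK| = 19.0, K = (-54.126, -34.379). Then |DK| = |K − D| = 34.539.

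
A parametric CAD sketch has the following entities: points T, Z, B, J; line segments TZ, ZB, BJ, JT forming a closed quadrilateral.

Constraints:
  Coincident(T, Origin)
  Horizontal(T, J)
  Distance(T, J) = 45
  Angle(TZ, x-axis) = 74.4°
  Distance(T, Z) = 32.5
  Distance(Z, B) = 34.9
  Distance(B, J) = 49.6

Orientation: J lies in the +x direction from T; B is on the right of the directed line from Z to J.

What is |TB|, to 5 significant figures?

4.6883

Checks: |ZB| = 34.90 ✓; |BJ| = 49.60 ✓.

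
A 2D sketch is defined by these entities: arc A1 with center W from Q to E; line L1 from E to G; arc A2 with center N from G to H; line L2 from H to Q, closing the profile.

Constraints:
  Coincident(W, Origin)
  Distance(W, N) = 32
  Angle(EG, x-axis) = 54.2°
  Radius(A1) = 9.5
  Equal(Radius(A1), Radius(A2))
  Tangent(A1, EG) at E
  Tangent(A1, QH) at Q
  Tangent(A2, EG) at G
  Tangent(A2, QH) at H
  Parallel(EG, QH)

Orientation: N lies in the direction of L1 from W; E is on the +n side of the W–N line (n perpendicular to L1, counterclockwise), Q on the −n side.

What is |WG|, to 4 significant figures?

33.38

Tangency of A1 to both parallel lines with radius 9.5 puts E and Q at W ± 9.5·n: E = (-7.705, 5.557), Q = (7.705, -5.557). Equal radii place G and H the same way about N: G = N + 9.5·n = (11.01, 31.51), H = N − 9.5·n = (26.42, 20.40). Then |WG| = |G − W| = 33.38.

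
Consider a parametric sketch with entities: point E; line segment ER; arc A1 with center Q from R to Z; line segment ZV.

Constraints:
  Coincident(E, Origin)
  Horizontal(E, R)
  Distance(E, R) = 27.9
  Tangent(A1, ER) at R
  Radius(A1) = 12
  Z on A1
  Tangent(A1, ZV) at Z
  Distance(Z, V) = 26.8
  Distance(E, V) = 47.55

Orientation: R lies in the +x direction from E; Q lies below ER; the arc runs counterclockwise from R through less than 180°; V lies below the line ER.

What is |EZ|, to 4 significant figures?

22.47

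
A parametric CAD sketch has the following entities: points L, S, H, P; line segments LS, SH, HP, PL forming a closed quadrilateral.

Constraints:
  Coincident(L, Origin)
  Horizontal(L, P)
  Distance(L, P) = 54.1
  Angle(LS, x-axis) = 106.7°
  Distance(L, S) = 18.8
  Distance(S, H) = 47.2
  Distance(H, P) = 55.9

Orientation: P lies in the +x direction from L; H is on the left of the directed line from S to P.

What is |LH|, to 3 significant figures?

58.0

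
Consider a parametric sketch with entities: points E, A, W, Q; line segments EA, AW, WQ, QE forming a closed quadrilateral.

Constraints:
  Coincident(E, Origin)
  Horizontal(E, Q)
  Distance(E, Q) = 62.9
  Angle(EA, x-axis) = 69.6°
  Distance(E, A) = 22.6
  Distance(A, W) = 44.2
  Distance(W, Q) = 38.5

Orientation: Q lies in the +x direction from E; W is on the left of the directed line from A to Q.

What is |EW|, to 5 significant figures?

61.249

Checks: |AW| = 44.20 ✓; |WQ| = 38.50 ✓.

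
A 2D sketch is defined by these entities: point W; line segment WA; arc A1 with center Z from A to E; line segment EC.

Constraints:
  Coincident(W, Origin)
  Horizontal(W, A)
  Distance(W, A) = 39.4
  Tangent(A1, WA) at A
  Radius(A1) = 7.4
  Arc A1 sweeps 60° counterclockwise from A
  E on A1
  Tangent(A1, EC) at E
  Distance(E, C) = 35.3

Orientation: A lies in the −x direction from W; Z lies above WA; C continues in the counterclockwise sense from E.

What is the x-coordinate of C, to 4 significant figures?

-15.34

On A1, A sits at bearing -90° from Z; a 60° counterclockwise sweep puts E at bearing -30°, so E = Z + 7.4·(cos -30°, sin -30°) = (-32.99, 3.700). A1 meets EC tangentially, so ZE is at right angles to EC, so EC runs along (−sin -30°, cos -30°); with |EC| = 35.3, C = (-15.34, 34.27). So C.x = -15.34.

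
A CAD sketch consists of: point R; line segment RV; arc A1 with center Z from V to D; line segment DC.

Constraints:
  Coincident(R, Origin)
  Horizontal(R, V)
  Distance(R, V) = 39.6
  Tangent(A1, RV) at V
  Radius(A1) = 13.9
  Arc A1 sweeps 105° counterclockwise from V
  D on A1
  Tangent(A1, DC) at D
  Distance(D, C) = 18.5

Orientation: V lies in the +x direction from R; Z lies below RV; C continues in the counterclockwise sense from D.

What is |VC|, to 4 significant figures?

36.41

R is at the origin; RV is horizontal with |RV| = 39.6 and V on the +x side, so V = (39.60, 0.000). Since A1 is tangent to RV there, ZV ⟂ RV, so Z = V + (0, -13.9) = (39.60, -13.90). On A1, V sits at bearing 90° from Z; a 105° counterclockwise sweep puts D at bearing 195°, so D = Z + 13.9·(cos 195°, sin 195°) = (26.17, -17.50). Since A1 is tangent to DC there, ZD ⟂ DC, so DC runs along (−sin 195°, cos 195°); with |DC| = 18.5, C = (30.96, -35.37). Then |VC| = |C − V| = 36.41.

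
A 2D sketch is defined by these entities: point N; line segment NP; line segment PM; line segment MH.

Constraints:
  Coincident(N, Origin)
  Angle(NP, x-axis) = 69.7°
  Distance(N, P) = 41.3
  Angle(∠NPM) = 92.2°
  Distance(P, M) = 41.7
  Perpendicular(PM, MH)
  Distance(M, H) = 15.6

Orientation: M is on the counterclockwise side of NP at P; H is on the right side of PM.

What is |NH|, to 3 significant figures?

71.5

∠NPM = 92.2°, so PM runs at 69.7° + (180° − 92.2°) = 158° from the x-axis; with |PM| = 41.7, M = P + 41.7·(cos 158°, sin 158°) = (-24.2, 54.7). PM ⟂ MH; with |MH| = 15.6 on the right of PM, H = M + 15.6·(0.383, 0.924) = (-18.2, 69.1). Then |NH| = |H − N| = 71.5.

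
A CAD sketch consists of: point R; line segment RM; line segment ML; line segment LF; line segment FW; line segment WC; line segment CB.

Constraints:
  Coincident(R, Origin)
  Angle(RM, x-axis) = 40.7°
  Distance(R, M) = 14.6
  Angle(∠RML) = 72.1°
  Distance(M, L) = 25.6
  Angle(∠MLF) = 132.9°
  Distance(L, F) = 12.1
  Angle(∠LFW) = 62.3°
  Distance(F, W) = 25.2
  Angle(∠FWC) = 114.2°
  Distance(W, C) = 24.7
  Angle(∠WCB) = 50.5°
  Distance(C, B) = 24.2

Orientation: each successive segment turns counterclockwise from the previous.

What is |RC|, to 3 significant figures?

20.5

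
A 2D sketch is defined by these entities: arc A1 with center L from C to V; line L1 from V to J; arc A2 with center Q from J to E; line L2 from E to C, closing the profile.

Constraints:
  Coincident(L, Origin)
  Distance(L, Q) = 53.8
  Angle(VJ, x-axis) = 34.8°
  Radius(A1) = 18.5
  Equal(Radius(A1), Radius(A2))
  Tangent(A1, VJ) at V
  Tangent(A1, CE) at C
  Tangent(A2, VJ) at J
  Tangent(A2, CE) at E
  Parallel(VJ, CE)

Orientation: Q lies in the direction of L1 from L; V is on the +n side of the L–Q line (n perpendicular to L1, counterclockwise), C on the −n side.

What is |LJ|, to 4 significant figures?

56.89

The slot axis is L1's direction at 34.8°, so u = (cos 34.8°, sin 34.8°) = (0.8211, 0.5707) and n = (−sin 34.8°, cos 34.8°) = (-0.5707, 0.8211). L is at the origin and Q lies 53.8 along u from L, so Q = 53.8·u = (44.18, 30.70). Tangency of A1 to both parallel lines with radius 18.5 puts V and C at L ± 18.5·n: V = (-10.56, 15.19), C = (10.56, -15.19). Equal radii place J and E the same way about Q: J = Q + 18.5·n = (33.62, 45.90), E = Q − 18.5·n = (54.74, 15.51). Then |LJ| = |J − L| = 56.89.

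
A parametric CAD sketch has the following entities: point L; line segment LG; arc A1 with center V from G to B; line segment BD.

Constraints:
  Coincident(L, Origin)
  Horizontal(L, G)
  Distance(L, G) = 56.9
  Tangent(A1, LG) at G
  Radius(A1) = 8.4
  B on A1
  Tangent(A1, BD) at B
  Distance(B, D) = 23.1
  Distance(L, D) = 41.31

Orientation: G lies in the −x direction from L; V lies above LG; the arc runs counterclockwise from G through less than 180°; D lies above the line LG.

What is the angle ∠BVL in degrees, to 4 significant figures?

31.29°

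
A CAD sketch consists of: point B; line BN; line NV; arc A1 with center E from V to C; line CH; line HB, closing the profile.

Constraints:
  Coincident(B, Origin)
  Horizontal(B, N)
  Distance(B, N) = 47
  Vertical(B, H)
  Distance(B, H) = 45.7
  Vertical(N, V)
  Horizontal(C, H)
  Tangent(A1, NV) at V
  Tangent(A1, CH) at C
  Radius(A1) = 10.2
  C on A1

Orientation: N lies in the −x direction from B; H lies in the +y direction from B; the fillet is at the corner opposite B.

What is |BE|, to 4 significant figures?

51.13

B is at the origin; BN is horizontal with |BN| = 47.0 and N on the −x side, so N = (-47.00, 0.000). BH is vertical with |BH| = 45.7 and H on the +y side, so H = (0.000, 45.70). The virtual corner opposite B is at (-47.00, 45.70). Tangency of A1 to NV means the radius EV is perpendicular to NV and tangency of A1 to CH means the radius EC is perpendicular to CH, with radius 10.2, so the center E sits 10.2 in from both sides at E = (-36.80, 35.50). Then |BE| = |E − B| = 51.13.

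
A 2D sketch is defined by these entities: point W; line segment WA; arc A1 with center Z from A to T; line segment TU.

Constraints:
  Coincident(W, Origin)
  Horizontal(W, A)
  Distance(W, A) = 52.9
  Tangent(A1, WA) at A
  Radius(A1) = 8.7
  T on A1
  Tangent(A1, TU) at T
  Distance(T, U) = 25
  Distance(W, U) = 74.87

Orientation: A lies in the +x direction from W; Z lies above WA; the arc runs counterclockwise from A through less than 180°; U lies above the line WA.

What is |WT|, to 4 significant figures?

61.52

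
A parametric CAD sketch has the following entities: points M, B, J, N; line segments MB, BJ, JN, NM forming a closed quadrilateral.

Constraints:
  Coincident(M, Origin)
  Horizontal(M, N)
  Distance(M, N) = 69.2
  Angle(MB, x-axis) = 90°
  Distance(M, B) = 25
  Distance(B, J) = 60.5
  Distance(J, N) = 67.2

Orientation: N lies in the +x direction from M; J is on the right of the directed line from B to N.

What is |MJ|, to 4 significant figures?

36.26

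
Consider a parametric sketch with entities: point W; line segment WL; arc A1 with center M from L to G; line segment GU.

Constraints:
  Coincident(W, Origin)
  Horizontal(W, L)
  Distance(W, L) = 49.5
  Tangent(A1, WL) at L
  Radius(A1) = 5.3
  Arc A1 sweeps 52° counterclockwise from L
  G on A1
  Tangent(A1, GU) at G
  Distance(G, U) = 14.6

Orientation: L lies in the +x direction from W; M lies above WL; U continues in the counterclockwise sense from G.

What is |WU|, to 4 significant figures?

64.11

W is at the origin; W and L share the same y with |WL| = 49.5 and L on the +x side, so L = (49.50, 0.000). Tangency of A1 to WL means the radius ML is perpendicular to WL, so M = L + (0, 5.3) = (49.50, 5.300). On A1, L sits at bearing -90° from M; a 52° counterclockwise sweep puts G at bearing -38°, so G = M + 5.3·(cos -38°, sin -38°) = (53.68, 2.037). A1 meets GU tangentially, so MG is at right angles to GU, so GU runs along (−sin -38°, cos -38°); with |GU| = 14.6, U = (62.67, 13.54). Then |WU| = |U − W| = 64.11.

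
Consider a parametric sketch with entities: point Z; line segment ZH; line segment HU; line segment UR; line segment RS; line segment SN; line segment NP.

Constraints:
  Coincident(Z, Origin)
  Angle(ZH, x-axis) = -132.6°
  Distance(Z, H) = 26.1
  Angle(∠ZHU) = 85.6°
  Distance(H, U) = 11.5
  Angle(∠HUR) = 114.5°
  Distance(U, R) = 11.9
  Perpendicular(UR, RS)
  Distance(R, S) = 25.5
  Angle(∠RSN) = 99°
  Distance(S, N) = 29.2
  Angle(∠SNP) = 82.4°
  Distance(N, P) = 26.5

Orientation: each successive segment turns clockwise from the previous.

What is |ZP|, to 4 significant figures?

40.56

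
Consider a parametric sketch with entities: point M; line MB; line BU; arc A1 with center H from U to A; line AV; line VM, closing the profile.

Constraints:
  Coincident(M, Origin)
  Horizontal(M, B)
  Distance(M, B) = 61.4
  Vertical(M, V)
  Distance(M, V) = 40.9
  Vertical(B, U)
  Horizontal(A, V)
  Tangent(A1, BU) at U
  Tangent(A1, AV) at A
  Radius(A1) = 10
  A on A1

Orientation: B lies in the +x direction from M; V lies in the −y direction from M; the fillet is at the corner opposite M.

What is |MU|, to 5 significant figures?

68.737

M is at the origin; M and B share the same y with |MB| = 61.4 and B on the +x side, so B = (61.400, 0.0000). M and V share the same x with |MV| = 40.9 and V on the −y side, so V = (0.0000, -40.900). The virtual corner opposite M is at (61.400, -40.900). Since A1 is tangent to BU there, HU ⟂ BU and since A1 is tangent to AV there, HA ⟂ AV, with radius 10.0, so the center H sits 10.0 in from both sides at H = (51.400, -30.900). That places the tangent points at U = (61.400, -30.900) on BU and A = (51.400, -40.900) on AV. Then |MU| = |U − M| = 68.737.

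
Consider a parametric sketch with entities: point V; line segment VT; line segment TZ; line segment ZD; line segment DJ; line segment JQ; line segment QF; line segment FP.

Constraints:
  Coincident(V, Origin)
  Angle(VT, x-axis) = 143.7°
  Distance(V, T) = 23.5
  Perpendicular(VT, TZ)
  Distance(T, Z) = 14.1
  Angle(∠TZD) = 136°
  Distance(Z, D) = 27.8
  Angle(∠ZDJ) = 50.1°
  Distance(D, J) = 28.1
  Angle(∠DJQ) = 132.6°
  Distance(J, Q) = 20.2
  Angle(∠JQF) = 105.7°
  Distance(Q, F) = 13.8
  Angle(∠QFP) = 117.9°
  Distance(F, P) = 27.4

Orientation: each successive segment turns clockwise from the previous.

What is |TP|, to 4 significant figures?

24.75

V is at the origin; VT runs at 143.7° with length 23.5, so T = (-18.94, 13.91). VT ⟂ TZ, so TZ runs at 53.70°; with |TZ| = 14.1, Z = (-10.59, 25.28). ∠TZD = 136.0° gives ZD at 9.700° from the x-axis; with |ZD| = 27.8, D = (16.81, 29.96). ∠ZDJ = 50.1° gives DJ at -120.2° from the x-axis; with |DJ| = 28.1, J = (2.676, 5.674). ∠DJQ = 132.6° gives JQ at -167.6° from the x-axis; with |JQ| = 20.2, Q = (-17.05, 1.336). ∠JQF = 105.7° gives QF at 118.1° from the x-axis; with |QF| = 13.8, F = (-23.55, 13.51). ∠QFP = 117.9° gives FP at 56.00° from the x-axis; with |FP| = 27.4, P = (-8.231, 36.23). Then |TP| = |P − T| = 24.75.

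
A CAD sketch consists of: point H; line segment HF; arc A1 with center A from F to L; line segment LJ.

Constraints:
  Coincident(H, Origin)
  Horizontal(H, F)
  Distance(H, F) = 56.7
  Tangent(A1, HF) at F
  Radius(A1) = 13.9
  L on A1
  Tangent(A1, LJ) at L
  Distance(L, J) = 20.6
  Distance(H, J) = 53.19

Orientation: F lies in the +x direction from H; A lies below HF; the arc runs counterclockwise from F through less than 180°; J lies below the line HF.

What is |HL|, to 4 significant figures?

44.74

Checks: |AL| = 13.90 ✓; ∠(AL, LJ) = 90.00° ✓; |LJ| = 20.60 ✓; |HJ| = 53.19 ✓.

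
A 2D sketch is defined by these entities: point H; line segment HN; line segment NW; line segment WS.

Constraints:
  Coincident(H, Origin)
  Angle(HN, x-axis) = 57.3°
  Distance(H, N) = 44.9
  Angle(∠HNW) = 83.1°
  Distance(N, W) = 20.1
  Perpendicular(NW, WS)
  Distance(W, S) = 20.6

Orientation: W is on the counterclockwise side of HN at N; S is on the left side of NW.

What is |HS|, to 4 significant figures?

28.13

H is at the origin; HN runs at 57.3° with length 44.9, so N = 44.9·(cos 57.3°, sin 57.3°) = (24.26, 37.78). ∠HNW = 83.1°, so NW runs at 57.3° + (180° − 83.1°) = 154.2° from the x-axis; with |NW| = 20.1, W = N + 20.1·(cos 154.2°, sin 154.2°) = (6.160, 46.53). NW ⟂ WS; with |WS| = 20.6 on the left of NW, S = W + 20.6·(-0.4352, -0.9003) = (-2.805, 27.99). Then |HS| = |S − H| = 28.13.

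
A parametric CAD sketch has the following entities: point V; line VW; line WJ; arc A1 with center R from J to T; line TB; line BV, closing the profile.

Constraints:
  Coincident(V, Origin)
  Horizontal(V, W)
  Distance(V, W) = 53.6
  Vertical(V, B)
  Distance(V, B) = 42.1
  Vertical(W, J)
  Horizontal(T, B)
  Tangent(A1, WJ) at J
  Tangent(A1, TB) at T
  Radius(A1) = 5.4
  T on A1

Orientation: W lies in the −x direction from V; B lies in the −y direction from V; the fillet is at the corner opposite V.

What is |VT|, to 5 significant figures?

63.997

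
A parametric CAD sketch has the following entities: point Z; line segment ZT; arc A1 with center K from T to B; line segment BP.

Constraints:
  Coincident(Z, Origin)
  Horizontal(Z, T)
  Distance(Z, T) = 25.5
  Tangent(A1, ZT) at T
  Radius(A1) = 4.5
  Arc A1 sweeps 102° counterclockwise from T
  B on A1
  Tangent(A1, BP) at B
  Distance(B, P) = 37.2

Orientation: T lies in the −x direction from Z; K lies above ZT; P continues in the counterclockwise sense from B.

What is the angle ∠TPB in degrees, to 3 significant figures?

7.44°

On A1, T sits at bearing -90° from K; a 102° counterclockwise sweep puts B at bearing 12°, so B = K + 4.5·(cos 12°, sin 12°) = (-21.1, 5.44). A1 meets BP tangentially, so KB is at right angles to BP, so BP runs along (−sin 12°, cos 12°); with |BP| = 37.2, P = (-28.8, 41.8). Then cos ∠TPB = PT·PB / (|PT||PB|), giving 7.44°.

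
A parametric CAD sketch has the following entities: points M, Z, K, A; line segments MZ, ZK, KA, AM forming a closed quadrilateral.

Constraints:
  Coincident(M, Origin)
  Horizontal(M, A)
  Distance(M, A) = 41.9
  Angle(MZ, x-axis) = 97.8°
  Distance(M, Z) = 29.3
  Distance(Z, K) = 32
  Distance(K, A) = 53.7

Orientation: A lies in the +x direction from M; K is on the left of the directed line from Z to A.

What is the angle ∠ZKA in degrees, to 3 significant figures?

73.8°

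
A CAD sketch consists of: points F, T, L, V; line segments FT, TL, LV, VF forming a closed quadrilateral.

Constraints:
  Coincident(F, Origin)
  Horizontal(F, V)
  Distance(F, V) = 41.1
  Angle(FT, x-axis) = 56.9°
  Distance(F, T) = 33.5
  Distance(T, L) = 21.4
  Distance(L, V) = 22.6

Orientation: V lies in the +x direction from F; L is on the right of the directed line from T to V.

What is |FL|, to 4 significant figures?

20.63

Checks: |TL| = 21.40 ✓; |LV| = 22.60 ✓.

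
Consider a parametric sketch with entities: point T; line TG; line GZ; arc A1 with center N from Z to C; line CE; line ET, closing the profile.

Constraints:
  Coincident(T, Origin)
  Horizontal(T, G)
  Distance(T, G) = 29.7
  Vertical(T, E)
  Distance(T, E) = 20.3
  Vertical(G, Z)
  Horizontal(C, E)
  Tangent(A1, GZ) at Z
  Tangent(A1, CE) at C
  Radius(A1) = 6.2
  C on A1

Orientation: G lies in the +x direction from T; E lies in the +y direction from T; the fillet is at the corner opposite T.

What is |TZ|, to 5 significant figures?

32.877

The virtual corner opposite T is at (29.700, 20.300). The tangent condition forces NZ to be normal to GZ and since A1 is tangent to CE there, NC ⟂ CE, with radius 6.2, so the center N sits 6.2 in from both sides at N = (23.500, 14.100). That places the tangent points at Z = (29.700, 14.100) on GZ and C = (23.500, 20.300) on CE. Then |TZ| = |Z − T| = 32.877.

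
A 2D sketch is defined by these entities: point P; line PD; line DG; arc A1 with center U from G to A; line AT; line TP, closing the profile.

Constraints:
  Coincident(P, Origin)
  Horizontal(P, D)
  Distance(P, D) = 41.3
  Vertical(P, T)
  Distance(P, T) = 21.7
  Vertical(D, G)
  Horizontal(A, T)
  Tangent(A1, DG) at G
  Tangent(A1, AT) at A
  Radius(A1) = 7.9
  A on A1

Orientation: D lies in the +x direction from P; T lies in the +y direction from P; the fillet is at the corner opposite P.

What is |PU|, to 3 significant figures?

36.1

P is at the origin; PD is horizontal with |PD| = 41.3 and D on the +x side, so D = (41.3, 0.00). P and T share the same x with |PT| = 21.7 and T on the +y side, so T = (0.00, 21.7). The virtual corner opposite P is at (41.3, 21.7). The tangent condition forces UG to be normal to DG and since A1 is tangent to AT there, UA ⟂ AT, with radius 7.9, so the center U sits 7.9 in from both sides at U = (33.4, 13.8). Then |PU| = |U − P| = 36.1.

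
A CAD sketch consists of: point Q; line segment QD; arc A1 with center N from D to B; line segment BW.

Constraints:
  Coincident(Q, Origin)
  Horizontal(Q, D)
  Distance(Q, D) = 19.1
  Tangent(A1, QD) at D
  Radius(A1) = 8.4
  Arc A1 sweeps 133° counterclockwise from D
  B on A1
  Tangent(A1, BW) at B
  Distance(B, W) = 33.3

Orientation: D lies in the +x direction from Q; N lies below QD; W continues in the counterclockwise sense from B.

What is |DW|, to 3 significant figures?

41.9

Q is at the origin; QD is horizontal with |QD| = 19.1 and D on the +x side, so D = (19.1, 0.00). The tangent condition forces ND to be normal to QD, so N = D + (0, -8.4) = (19.1, -8.40). On A1, D sits at bearing 90° from N; a 133° counterclockwise sweep puts B at bearing 223°, so B = N + 8.4·(cos 223°, sin 223°) = (13.0, -14.1). Since A1 is tangent to BW there, NB ⟂ BW, so BW runs along (−sin 223°, cos 223°); with |BW| = 33.3, W = (35.7, -38.5). Then |DW| = |W − D| = 41.9.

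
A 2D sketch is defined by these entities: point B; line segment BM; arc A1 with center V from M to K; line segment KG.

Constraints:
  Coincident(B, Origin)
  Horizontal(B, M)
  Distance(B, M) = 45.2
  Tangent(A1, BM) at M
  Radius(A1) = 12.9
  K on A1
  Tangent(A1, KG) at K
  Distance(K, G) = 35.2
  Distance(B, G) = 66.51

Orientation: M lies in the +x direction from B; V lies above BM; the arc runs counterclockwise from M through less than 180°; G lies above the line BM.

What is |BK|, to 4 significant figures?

59.83

Checks: |VK| = 12.90 ✓; ∠(VK, KG) = 90.00° ✓; |KG| = 35.20 ✓; |BG| = 66.51 ✓.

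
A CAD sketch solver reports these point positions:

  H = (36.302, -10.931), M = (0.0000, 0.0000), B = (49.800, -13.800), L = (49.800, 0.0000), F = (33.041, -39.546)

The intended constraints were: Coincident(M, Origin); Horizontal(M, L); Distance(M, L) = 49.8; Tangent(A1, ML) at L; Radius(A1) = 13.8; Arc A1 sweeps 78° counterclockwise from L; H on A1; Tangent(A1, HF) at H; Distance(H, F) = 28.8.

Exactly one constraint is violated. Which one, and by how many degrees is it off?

Tangent(A1, HF) at H — off by 5.50°.

M = (0.00, 0.00) ✓; M.y = 0.00, L.y = 0.00 ✓; |ML| = 49.80 ✓; ∠(BL, LM) = 90.00° ✓; |BL| = 13.80 ✓; bearing(B→H) − bearing(B→L) = 78.00° ✓; |BH| = 13.80 ✓; ∠(BH, HF) = 84.50° ✗; |HF| = 28.80 ✓.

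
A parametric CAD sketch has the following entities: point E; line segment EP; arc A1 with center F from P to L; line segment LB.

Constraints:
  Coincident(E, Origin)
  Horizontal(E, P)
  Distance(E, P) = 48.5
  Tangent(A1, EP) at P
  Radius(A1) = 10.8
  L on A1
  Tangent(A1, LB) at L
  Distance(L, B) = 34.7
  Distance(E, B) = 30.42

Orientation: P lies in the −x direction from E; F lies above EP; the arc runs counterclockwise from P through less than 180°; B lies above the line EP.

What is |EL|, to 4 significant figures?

41.33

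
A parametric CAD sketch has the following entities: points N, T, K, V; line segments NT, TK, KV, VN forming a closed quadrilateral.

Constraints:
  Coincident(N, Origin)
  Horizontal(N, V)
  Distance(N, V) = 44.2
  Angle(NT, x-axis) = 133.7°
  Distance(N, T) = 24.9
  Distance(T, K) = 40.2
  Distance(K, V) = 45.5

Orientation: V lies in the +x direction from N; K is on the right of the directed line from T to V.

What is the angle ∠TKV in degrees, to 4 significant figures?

96.41°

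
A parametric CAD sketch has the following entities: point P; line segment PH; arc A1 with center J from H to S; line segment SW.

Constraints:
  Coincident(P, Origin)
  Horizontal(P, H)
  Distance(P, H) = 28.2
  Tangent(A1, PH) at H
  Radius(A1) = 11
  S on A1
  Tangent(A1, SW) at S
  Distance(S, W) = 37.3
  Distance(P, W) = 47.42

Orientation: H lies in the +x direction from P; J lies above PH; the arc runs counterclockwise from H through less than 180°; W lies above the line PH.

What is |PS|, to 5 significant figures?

40.740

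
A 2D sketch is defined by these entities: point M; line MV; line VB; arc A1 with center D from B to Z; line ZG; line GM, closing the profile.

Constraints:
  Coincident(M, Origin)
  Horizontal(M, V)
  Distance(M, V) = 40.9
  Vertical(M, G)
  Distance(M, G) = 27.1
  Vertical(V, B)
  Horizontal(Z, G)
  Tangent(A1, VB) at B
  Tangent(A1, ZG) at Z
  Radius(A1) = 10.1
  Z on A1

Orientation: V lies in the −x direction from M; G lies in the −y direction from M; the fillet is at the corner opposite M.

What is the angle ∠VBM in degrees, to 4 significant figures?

67.43°

The virtual corner opposite M is at (-40.90, -27.10). The tangent condition forces DB to be normal to VB and since A1 is tangent to ZG there, DZ ⟂ ZG, with radius 10.1, so the center D sits 10.1 in from both sides at D = (-30.80, -17.00). That places the tangent points at B = (-40.90, -17.00) on VB and Z = (-30.80, -27.10) on ZG. Then cos ∠VBM = BV·BM / (|BV||BM|), giving 67.43°.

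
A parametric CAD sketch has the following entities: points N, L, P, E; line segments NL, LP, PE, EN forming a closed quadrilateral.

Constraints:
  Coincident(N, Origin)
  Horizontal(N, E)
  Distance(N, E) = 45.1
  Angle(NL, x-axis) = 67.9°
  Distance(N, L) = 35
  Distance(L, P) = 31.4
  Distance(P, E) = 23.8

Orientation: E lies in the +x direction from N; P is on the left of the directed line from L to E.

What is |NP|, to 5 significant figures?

49.414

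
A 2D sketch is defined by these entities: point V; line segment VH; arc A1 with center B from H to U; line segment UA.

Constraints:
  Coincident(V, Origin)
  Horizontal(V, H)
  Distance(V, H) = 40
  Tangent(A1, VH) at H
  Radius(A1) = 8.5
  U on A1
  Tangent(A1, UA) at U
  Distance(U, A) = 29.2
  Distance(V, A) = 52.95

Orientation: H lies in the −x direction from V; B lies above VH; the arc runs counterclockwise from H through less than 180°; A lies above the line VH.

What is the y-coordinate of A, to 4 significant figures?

38.67

V is at the origin; V and H share the same y with |VH| = 40.0 and H on the −x side, so H = (-40.00, 0.000). Tangency of A1 to VH means the radius BH is perpendicular to VH, so B = H + (0, 8.5) = (-40.00, 8.500). Since BU ⟂ UA (tangency), |BA| = √(8.5² + 29.2²) = 30.41 regardless of where U sits on A1. So A lies on both circle(V, 52.95) and circle(B, 30.41); the above-VH intersection is A = (-36.17, 38.67). U is the foot of the tangent from A: U = (-31.60, 9.829).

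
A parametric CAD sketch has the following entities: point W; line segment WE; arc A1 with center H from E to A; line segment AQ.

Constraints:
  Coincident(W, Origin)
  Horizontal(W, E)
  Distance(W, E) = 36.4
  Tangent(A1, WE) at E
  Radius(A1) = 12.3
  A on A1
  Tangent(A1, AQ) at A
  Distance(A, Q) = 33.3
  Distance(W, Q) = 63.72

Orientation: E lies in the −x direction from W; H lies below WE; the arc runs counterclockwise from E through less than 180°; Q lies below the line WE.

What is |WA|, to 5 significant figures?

50.613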